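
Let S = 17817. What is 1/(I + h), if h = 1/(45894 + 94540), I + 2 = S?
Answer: 140434/2501831711 ≈ 5.6132e-5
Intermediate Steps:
I = 17815 (I = -2 + 17817 = 17815)
h = 1/140434 ≈ 7.1208e-6
1/(I + h) = 1/(17815 + 1/140434) = 1/(2501831711/140434) = 140434/2501831711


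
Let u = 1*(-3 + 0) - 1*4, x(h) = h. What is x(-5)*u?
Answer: 35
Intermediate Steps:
u = -7 (u = 1*(-3) - 4 = -3 - 4 = -7)
x(-5)*u = -5*(-7) = 35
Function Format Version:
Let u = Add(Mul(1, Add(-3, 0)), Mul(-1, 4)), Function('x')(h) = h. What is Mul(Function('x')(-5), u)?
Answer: 35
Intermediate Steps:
u = -7 (u = Add(Mul(1, -3), -4) = Add(-3, -4) = -7)
Mul(Function('x')(-5), u) = Mul(-5, -7) = 35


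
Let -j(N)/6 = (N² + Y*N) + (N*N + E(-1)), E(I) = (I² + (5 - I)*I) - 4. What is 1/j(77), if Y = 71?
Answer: -1/103896 ≈ -9.6250e-6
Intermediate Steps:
E(I) = -4 + I² + I*(5 - I) (E(I) = (I² + I*(5 - I)) - 4 = -4 + I² + I*(5 - I))
j(N) = 54 - 426*N - 12*N² (j(N) = -6*((N² + 71*N) + (N*N + (-4 + 5*(-1)))) = -6*((N² + 71*N) + (N² + (-4 - 5))) = -6*((N² + 71*N) + (N² - 9)) = -6*((N² + 71*N) + (-9 + N²)) = -6*(-9 + 2*N² + 71*N) = 54 - 426*N - 12*N²)
1/j(77) = 1/(54 - 426*77 - 12*77²) = 1/(54 - 32802 - 12*5929) = 1/(54 - 32802 - 71148) = 1/(-103896) = -1/103896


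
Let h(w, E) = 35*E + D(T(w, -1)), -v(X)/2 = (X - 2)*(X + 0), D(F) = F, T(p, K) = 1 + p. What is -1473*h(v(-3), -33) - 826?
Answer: 1743206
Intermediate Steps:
v(X) = -2*X*(-2 + X) (v(X) = -2*(X - 2)*(X + 0) = -2*(-2 + X)*X = -2*X*(-2 + X))
h(w, E) = 1 + w + 35*E (h(w, E) = 35*E + (1 + w) = 1 + w + 35*E)
-1473*h(v(-3), -33) - 826 = -1473*(1 + 2*(-3)*(2 - 1*(-3)) + 35*(-33)) - 826 = -1473*(1 + 2*(-3)*(2 + 3) - 1155) - 826 = -1473*(1 + 2*(-3)*5 - 1155) - 826 = -1473*(1 - 30 - 1155) - 826 = -1473*(-1184) - 826 = 1744032 - 826 = 1743206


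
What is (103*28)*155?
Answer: 447020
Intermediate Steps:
(103*28)*155 = 2884*155 = 447020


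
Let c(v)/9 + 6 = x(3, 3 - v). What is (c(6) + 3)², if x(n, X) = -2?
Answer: 4761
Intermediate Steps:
c(v) = -72 (c(v) = -54 + 9*(-2) = -54 - 18 = -72)
(c(6) + 3)² = (-72 + 3)² = (-69)² = 4761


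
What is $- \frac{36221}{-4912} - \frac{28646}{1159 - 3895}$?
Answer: $\frac{14988113}{839952} \approx 17.844$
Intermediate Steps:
$- \frac{36221}{-4912} - \frac{28646}{1159 - 3895} = \left(-36221\right) \left(- \frac{1}{4912}\right) - \frac{28646}{-2736} = \frac{36221}{4912} - - \frac{14323}{1368} = \frac{36221}{4912} + \frac{14323}{1368} = \frac{14988113}{839952}$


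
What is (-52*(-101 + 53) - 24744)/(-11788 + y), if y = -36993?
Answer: 22248/48781 ≈ 0.45608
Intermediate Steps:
(-52*(-101 + 53) - 24744)/(-11788 + y) = (-52*(-101 + 53) - 24744)/(-11788 - 36993) = (-52*(-48) - 24744)/(-48781) = (2496 - 24744)*(-1/48781) = -22248*(-1/48781) = 22248/48781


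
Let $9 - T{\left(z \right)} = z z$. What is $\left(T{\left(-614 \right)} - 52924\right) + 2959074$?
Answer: $2529163$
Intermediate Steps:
$T{\left(z \right)} = 9 - z^{2}$ ($T{\left(z \right)} = 9 - z z = 9 - z^{2}$)
$\left(T{\left(-614 \right)} - 52924\right) + 2959074 = \left(\left(9 - \left(-614\right)^{2}\right) - 52924\right) + 2959074 = \left(\left(9 - 376996\right) - 52924\right) + 2959074 = \left(-376987 - 52924\right) + 2959074 = -429911 + 2959074 = 2529163$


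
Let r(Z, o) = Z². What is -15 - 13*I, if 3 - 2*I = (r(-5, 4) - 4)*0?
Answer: -69/2 ≈ -34.500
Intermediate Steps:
I = 3/2 (I = 3/2 - ((-5)² - 4)*0/2 = 3/2 - (25 - 4)*0/2 = 3/2 - 21*0/2 = 3/2 - ½*0 = 3/2 + 0 = 3/2 ≈ 1.5000)
-15 - 13*I = -15 - 13*3/2 = -15 - 39/2 = -69/2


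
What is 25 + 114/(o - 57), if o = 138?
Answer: 713/27 ≈ 26.407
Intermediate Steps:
25 + 114/(o - 57) = 25 + 114/(138 - 57) = 25 + 114/81 = 25 + 114*(1/81) = 25 + 38/27 = 713/27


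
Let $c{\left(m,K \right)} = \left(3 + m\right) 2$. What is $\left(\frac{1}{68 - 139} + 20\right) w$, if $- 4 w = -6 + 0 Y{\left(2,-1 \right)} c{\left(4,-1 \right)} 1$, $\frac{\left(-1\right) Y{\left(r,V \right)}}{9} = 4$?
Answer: $\frac{4257}{142} \approx 29.979$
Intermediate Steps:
$Y{\left(r,V \right)} = -36$ ($Y{\left(r,V \right)} = \left(-9\right) 4 = -36$)
$c{\left(m,K \right)} = 6 + 2 m$
$w = \frac{3}{2}$ ($w = - \frac{-6 + 0 \left(-36\right) \left(6 + 2 \cdot 4\right) 1}{4} = - \frac{-6 + 0 \left(6 + 8\right) 1}{4} = - \frac{-6 + 0 \cdot 14 \cdot 1}{4} = - \frac{-6 + 0 \cdot 1}{4} = - \frac{-6 + 0}{4} = \left(- \frac{1}{4}\right) \left(-6\right) = \frac{3}{2} \approx 1.5$)
$\left(\frac{1}{68 - 139} + 20\right) w = \left(\frac{1}{68 - 139} + 20\right) \frac{3}{2} = \left(\frac{1}{-71} + 20\right) \frac{3}{2} = \left(- \frac{1}{71} + 20\right) \frac{3}{2} = \frac{1419}{71} \cdot \frac{3}{2} = \frac{4257}{142}$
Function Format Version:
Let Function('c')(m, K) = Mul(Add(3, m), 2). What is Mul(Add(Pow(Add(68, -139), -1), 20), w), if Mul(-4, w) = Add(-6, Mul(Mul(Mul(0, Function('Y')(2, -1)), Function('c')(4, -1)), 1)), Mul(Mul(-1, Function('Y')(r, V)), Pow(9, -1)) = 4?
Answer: Rational(4257, 142) ≈ 29.979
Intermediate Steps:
Function('Y')(r, V) = -36 (Function('Y')(r, V) = Mul(-9, 4) = -36)
Function('c')(m, K) = Add(6, Mul(2, m))
w = Rational(3, 2) (w = Mul(Rational(-1, 4), Add(-6, Mul(Mul(Mul(0, -36), Add(6, Mul(2, 4))), 1))) = Mul(Rational(-1, 4), Add(-6, Mul(Mul(0, Add(6, 8)), 1))) = Mul(Rational(-1, 4), Add(-6, Mul(Mul(0, 14), 1))) = Mul(Rational(-1, 4), Add(-6, Mul(0, 1))) = Mul(Rational(-1, 4), Add(-6, 0)) = Mul(Rational(-1, 4), -6) = Rational(3, 2) ≈ 1.5000)
Mul(Add(Pow(Add(68, -139), -1), 20), w) = Mul(Add(Pow(Add(68, -139), -1), 20), Rational(3, 2)) = Mul(Add(Pow(-71, -1), 20), Rational(3, 2)) = Mul(Add(Rational(-1, 71), 20), Rational(3, 2)) = Mul(Rational(1419, 71), Rational(3, 2)) = Rational(4257, 142)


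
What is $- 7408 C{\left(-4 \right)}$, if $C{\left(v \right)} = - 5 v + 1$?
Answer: $-155568$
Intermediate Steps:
$C{\left(v \right)} = 1 - 5 v$
$- 7408 C{\left(-4 \right)} = - 7408 \left(1 - -20\right) = - 7408 \left(1 + 20\right) = \left(-7408\right) 21 = -155568$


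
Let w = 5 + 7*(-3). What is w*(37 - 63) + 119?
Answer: 535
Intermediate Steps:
w = -16 (w = 5 - 21 = -16)
w*(37 - 63) + 119 = -16*(37 - 63) + 119 = -16*(-26) + 119 = 416 + 119 = 535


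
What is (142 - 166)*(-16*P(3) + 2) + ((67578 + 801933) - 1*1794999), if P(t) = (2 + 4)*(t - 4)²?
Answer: -923232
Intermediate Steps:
P(t) = 6*(-4 + t)²
(142 - 166)*(-16*P(3) + 2) + ((67578 + 801933) - 1*1794999) = (142 - 166)*(-96*(-4 + 3)² + 2) + ((67578 + 801933) - 1*1794999) = -24*(-96*(-1)² + 2) + (869511 - 1794999) = -24*(-96 + 2) - 925488 = -24*(-94) - 925488 = 2256 - 925488 = -923232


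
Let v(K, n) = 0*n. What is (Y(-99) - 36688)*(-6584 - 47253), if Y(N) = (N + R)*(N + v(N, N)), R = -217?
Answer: 290935148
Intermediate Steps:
v(K, n) = 0
Y(N) = N*(-217 + N) (Y(N) = (N - 217)*(N + 0) = (-217 + N)*N = N*(-217 + N))
(Y(-99) - 36688)*(-6584 - 47253) = (-99*(-217 - 99) - 36688)*(-6584 - 47253) = (-99*(-316) - 36688)*(-53837) = (31284 - 36688)*(-53837) = -5404*(-53837) = 290935148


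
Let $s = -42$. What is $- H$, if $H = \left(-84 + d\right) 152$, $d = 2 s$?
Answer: $25536$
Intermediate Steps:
$d = -84$ ($d = 2 \left(-42\right) = -84$)
$H = -25536$ ($H = \left(-84 - 84\right) 152 = \left(-168\right) 152 = -25536$)
$- H = \left(-1\right) \left(-25536\right) = 25536$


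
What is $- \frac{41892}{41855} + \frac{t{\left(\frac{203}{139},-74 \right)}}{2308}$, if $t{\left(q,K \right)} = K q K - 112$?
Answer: $\frac{8109033749}{3356896565} \approx 2.4156$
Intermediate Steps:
$t{\left(q,K \right)} = -112 + q K^{2}$ ($t{\left(q,K \right)} = q K^{2} - 112 = -112 + q K^{2}$)
$- \frac{41892}{41855} + \frac{t{\left(\frac{203}{139},-74 \right)}}{2308} = - \frac{41892}{41855} + \frac{-112 + \frac{203}{139} \left(-74\right)^{2}}{2308} = \left(-41892\right) \frac{1}{41855} + \left(-112 + 203 \cdot \frac{1}{139} \cdot 5476\right) \frac{1}{2308} = - \frac{41892}{41855} + \left(-112 + \frac{203}{139} \cdot 5476\right) \frac{1}{2308} = - \frac{41892}{41855} + \left(-112 + \frac{1111628}{139}\right) \frac{1}{2308} = - \frac{41892}{41855} + \frac{1096060}{139} \cdot \frac{1}{2308} = - \frac{41892}{41855} + \frac{274015}{80203} = \frac{8109033749}{3356896565}$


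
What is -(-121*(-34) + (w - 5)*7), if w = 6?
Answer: -4121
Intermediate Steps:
-(-121*(-34) + (w - 5)*7) = -(-121*(-34) + (6 - 5)*7) = -(4114 + 1*7) = -(4114 + 7) = -1*4121 = -4121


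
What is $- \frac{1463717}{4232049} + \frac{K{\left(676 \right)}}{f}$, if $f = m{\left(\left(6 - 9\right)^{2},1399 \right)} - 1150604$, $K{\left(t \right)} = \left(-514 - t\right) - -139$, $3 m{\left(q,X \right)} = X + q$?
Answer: $- \frac{5037071341171}{14602278797796} \approx -0.34495$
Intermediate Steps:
$m{\left(q,X \right)} = \frac{X}{3} + \frac{q}{3}$ ($m{\left(q,X \right)} = \frac{X + q}{3} = \frac{X}{3} + \frac{q}{3}$)
$K{\left(t \right)} = -375 - t$ ($K{\left(t \right)} = \left(-514 - t\right) + 139 = -375 - t$)
$f = - \frac{3450404}{3}$ ($f = \left(\frac{1}{3} \cdot 1399 + \frac{\left(6 - 9\right)^{2}}{3}\right) - 1150604 = \left(\frac{1399}{3} + \frac{\left(-3\right)^{2}}{3}\right) - 1150604 = \left(\frac{1399}{3} + \frac{1}{3} \cdot 9\right) - 1150604 = \left(\frac{1399}{3} + 3\right) - 1150604 = \frac{1408}{3} - 1150604 = - \frac{3450404}{3} \approx -1.1501 \cdot 10^{6}$)
$- \frac{1463717}{4232049} + \frac{K{\left(676 \right)}}{f} = - \frac{1463717}{4232049} + \frac{-375 - 676}{- \frac{3450404}{3}} = \left(-1463717\right) \frac{1}{4232049} + \left(-375 - 676\right) \left(- \frac{3}{3450404}\right) = - \frac{1463717}{4232049} - - \frac{3153}{3450404} = - \frac{1463717}{4232049} + \frac{3153}{3450404} = - \frac{5037071341171}{14602278797796}$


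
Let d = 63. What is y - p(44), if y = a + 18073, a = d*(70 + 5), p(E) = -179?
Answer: 22977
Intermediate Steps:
a = 4725 (a = 63*(70 + 5) = 63*75 = 4725)
y = 22798 (y = 4725 + 18073 = 22798)
y - p(44) = 22798 - 1*(-179) = 22798 + 179 = 22977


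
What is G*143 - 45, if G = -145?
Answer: -20780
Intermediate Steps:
G*143 - 45 = -145*143 - 45 = -20735 - 45 = -20780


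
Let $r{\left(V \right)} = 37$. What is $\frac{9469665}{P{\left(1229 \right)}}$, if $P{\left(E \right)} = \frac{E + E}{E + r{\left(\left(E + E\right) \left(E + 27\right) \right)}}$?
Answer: $\frac{5994297945}{1229} \approx 4.8774 \cdot 10^{6}$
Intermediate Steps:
$P{\left(E \right)} = \frac{2 E}{37 + E}$ ($P{\left(E \right)} = \frac{E + E}{E + 37} = \frac{2 E}{37 + E}$)
$\frac{9469665}{P{\left(1229 \right)}} = \frac{9469665}{2 \cdot 1229 \frac{1}{37 + 1229}} = \frac{9469665}{2 \cdot 1229 \cdot \frac{1}{1266}} = \frac{9469665}{\frac{1229}{633}} = 9469665 \cdot \frac{633}{1229} = \frac{5994297945}{1229}$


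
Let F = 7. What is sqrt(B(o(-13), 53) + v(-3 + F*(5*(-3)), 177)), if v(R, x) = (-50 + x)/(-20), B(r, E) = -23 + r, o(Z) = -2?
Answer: I*sqrt(3135)/10 ≈ 5.5991*I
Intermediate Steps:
v(R, x) = 5/2 - x/20 (v(R, x) = (-50 + x)*(-1/20) = 5/2 - x/20)
sqrt(B(o(-13), 53) + v(-3 + F*(5*(-3)), 177)) = sqrt((-23 - 2) + (5/2 - 1/20*177)) = sqrt(-25 + (5/2 - 177/20)) = sqrt(-25 - 127/20) = sqrt(-627/20) = I*sqrt(3135)/10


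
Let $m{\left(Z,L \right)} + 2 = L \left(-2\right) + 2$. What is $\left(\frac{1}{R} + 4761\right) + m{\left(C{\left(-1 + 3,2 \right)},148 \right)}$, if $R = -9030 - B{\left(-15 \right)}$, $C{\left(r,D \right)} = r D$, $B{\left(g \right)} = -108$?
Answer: $\frac{39836729}{8922} \approx 4465.0$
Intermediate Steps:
$C{\left(r,D \right)} = D r$
$R = -8922$ ($R = -9030 - -108 = -9030 + 108 = -8922$)
$m{\left(Z,L \right)} = - 2 L$ ($m{\left(Z,L \right)} = -2 + \left(L \left(-2\right) + 2\right) = -2 - \left(-2 + 2 L\right) = - 2 L$)
$\left(\frac{1}{R} + 4761\right) + m{\left(C{\left(-1 + 3,2 \right)},148 \right)} = \left(\frac{1}{-8922} + 4761\right) - 296 = \left(- \frac{1}{8922} + 4761\right) - 296 = \frac{42477641}{8922} - 296 = \frac{39836729}{8922}$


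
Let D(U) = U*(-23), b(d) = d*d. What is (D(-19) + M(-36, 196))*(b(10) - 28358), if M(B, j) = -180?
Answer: -7262306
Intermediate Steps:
b(d) = d²
D(U) = -23*U
(D(-19) + M(-36, 196))*(b(10) - 28358) = (-23*(-19) - 180)*(10² - 28358) = (437 - 180)*(100 - 28358) = 257*(-28258) = -7262306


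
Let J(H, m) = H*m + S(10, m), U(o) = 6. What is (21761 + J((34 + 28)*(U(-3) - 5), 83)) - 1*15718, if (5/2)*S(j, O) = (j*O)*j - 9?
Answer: 72527/5 ≈ 14505.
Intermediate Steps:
S(j, O) = -18/5 + 2*O*j²/5 (S(j, O) = 2*((j*O)*j - 9)/5 = 2*((O*j)*j - 9)/5 = 2*(O*j² - 9)/5 = 2*(-9 + O*j²)/5 = -18/5 + 2*O*j²/5)
J(H, m) = -18/5 + 40*m + H*m (J(H, m) = H*m + (-18/5 + (⅖)*m*10²) = H*m + (-18/5 + (⅖)*m*100) = H*m + (-18/5 + 40*m) = -18/5 + 40*m + H*m)
(21761 + J((34 + 28)*(U(-3) - 5), 83)) - 1*15718 = (21761 + (-18/5 + 40*83 + ((34 + 28)*(6 - 5))*83)) - 1*15718 = (21761 + (-18/5 + 3320 + (62*1)*83)) - 15718 = (21761 + (-18/5 + 3320 + 62*83)) - 15718 = (21761 + (-18/5 + 3320 + 5146)) - 15718 = (21761 + 42312/5) - 15718 = 151117/5 - 15718 = 72527/5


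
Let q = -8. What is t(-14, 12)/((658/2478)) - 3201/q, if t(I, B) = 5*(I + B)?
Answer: 136287/376 ≈ 362.47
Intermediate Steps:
t(I, B) = 5*B + 5*I (t(I, B) = 5*(B + I) = 5*B + 5*I)
t(-14, 12)/((658/2478)) - 3201/q = (5*12 + 5*(-14))/((658/2478)) - 3201/(-8) = (60 - 70)/((658*(1/2478))) - 3201*(-1/8) = -10/47/177 + 3201/8 = -10*177/47 + 3201/8 = -1770/47 + 3201/8 = 136287/376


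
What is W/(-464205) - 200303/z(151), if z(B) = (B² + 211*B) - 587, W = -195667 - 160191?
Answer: -702272693/239065575 ≈ -2.9376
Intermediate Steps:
W = -355858
z(B) = -587 + B² + 211*B
W/(-464205) - 200303/z(151) = -355858/(-464205) - 200303/(-587 + 151² + 211*151) = -355858*(-1/464205) - 200303/(-587 + 22801 + 31861) = 355858/464205 - 200303/54075 = -702272693/239065575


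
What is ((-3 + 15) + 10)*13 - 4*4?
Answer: 270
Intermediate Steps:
((-3 + 15) + 10)*13 - 4*4 = (12 + 10)*13 - 16 = 22*13 - 16 = 286 - 16 = 270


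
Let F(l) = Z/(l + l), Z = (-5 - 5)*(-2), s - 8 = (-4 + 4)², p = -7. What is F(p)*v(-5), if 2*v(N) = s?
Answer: -40/7 ≈ -5.7143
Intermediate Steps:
s = 8 (s = 8 + (-4 + 4)² = 8 + 0² = 8 + 0 = 8)
Z = 20 (Z = -10*(-2) = 20)
v(N) = 4 (v(N) = (½)*8 = 4)
F(l) = 10/l (F(l) = 20/(l + l) = 20/((2*l)) = 20*(1/(2*l)) = 10/l)
F(p)*v(-5) = (10/(-7))*4 = (10*(-⅐))*4 = -10/7*4 = -40/7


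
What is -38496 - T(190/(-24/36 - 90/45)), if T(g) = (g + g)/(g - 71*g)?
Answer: -1347359/35 ≈ -38496.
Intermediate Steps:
T(g) = -1/35 (T(g) = (2*g)/((-70*g)) = (2*g)*(-1/(70*g)) = -1/35)
-38496 - T(190/(-24/36 - 90/45)) = -38496 - 1*(-1/35) = -38496 + 1/35 = -1347359/35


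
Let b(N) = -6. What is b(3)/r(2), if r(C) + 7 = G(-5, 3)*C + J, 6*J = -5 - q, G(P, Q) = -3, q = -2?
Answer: 4/9 ≈ 0.44444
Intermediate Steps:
J = -1/2 (J = (-5 - 1*(-2))/6 = (-5 + 2)/6 = (1/6)*(-3) = -1/2 ≈ -0.50000)
r(C) = -15/2 - 3*C (r(C) = -7 + (-3*C - 1/2) = -7 + (-1/2 - 3*C) = -15/2 - 3*C)
b(3)/r(2) = -6/(-15/2 - 3*2) = -6/(-15/2 - 6) = -6/(-27/2) = -2/27*(-6) = 4/9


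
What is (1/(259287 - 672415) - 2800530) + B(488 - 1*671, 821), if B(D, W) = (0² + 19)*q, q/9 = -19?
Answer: -1158319610713/413128 ≈ -2.8038e+6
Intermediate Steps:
q = -171 (q = 9*(-19) = -171)
B(D, W) = -3249 (B(D, W) = (0² + 19)*(-171) = (0 + 19)*(-171) = 19*(-171) = -3249)
(1/(259287 - 672415) - 2800530) + B(488 - 1*671, 821) = (1/(259287 - 672415) - 2800530) - 3249 = (1/(-413128) - 2800530) - 3249 = (-1/413128 - 2800530) - 3249 = -1156977357841/413128 - 3249 = -1158319610713/413128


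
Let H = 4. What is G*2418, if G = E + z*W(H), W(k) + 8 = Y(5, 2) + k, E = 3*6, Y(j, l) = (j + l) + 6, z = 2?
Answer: 87048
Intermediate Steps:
Y(j, l) = 6 + j + l
E = 18
W(k) = 5 + k (W(k) = -8 + ((6 + 5 + 2) + k) = -8 + (13 + k) = 5 + k)
G = 36 (G = 18 + 2*(5 + 4) = 18 + 2*9 = 18 + 18 = 36)
G*2418 = 36*2418 = 87048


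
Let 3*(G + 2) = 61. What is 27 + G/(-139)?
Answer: 11204/417 ≈ 26.868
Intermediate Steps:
G = 55/3 (G = -2 + (⅓)*61 = -2 + 61/3 = 55/3 ≈ 18.333)
27 + G/(-139) = 27 + (55/3)/(-139) = 27 - 1/139*55/3 = 27 - 55/417 = 11204/417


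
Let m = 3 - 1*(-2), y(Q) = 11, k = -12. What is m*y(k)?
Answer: 55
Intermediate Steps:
m = 5 (m = 3 + 2 = 5)
m*y(k) = 5*11 = 55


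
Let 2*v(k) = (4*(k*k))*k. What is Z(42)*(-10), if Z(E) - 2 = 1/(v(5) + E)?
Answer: -2925/146 ≈ -20.034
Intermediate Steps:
v(k) = 2*k³ (v(k) = ((4*(k*k))*k)/2 = ((4*k²)*k)/2 = (4*k³)/2 = 2*k³)
Z(E) = 2 + 1/(250 + E) (Z(E) = 2 + 1/(2*5³ + E) = 2 + 1/(2*125 + E) = 2 + 1/(250 + E))
Z(42)*(-10) = ((501 + 2*42)/(250 + 42))*(-10) = ((501 + 84)/292)*(-10) = ((1/292)*585)*(-10) = (585/292)*(-10) = -2925/146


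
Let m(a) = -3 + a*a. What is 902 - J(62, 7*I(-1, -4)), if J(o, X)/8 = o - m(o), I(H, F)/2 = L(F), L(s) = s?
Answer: 31134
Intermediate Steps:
m(a) = -3 + a**2
I(H, F) = 2*F
J(o, X) = 24 - 8*o**2 + 8*o (J(o, X) = 8*(o - (-3 + o**2)) = 8*(o + (3 - o**2)) = 8*(3 + o - o**2) = 24 - 8*o**2 + 8*o)
902 - J(62, 7*I(-1, -4)) = 902 - (24 - 8*62**2 + 8*62) = 902 - (24 - 8*3844 + 496) = 902 - (24 - 30752 + 496) = 902 - 1*(-30232) = 902 + 30232 = 31134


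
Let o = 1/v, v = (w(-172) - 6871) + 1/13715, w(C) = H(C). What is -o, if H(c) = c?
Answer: 13715/96594744 ≈ 0.00014199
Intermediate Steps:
w(C) = C
v = -96594744/13715 (v = (-172 - 6871) + 1/13715 = -7043 + 1/13715 = -96594744/13715 ≈ -7043.0)
o = -13715/96594744 (o = 1/(-96594744/13715) = -13715/96594744 ≈ -0.00014199)
-o = -1*(-13715/96594744) = 13715/96594744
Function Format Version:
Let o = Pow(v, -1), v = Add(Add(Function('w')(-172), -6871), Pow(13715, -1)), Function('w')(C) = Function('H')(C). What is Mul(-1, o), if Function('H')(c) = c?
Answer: Rational(13715, 96594744) ≈ 0.00014199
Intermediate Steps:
Function('w')(C) = C
v = Rational(-96594744, 13715) (v = Add(Add(-172, -6871), Pow(13715, -1)) = Add(-7043, Rational(1, 13715)) = Rational(-96594744, 13715) ≈ -7043.0)
o = Rational(-13715, 96594744) (o = Pow(Rational(-96594744, 13715), -1) = Rational(-13715, 96594744) ≈ -0.00014199)
Mul(-1, o) = Mul(-1, Rational(-13715, 96594744)) = Rational(13715, 96594744)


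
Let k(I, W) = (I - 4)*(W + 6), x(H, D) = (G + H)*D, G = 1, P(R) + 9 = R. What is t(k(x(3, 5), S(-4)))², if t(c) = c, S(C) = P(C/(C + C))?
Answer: 1600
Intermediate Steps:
P(R) = -9 + R
x(H, D) = D*(1 + H) (x(H, D) = (1 + H)*D = D*(1 + H))
S(C) = -17/2 (S(C) = -9 + C/(C + C) = -9 + C/((2*C)) = -9 + C*(1/(2*C)) = -9 + ½ = -17/2)
k(I, W) = (-4 + I)*(6 + W)
t(k(x(3, 5), S(-4)))² = (-24 - 4*(-17/2) + 6*(5*(1 + 3)) + (5*(1 + 3))*(-17/2))² = (-24 + 34 + 6*(5*4) + (5*4)*(-17/2))² = (-24 + 34 + 6*20 + 20*(-17/2))² = (-24 + 34 + 120 - 170)² = (-40)² = 1600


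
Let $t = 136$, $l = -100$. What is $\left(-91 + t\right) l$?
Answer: $-4500$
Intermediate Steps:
$\left(-91 + t\right) l = \left(-91 + 136\right) \left(-100\right) = 45 \left(-100\right) = -4500$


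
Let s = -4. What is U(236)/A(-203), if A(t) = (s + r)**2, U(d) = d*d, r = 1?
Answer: 55696/9 ≈ 6188.4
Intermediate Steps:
U(d) = d**2
A(t) = 9 (A(t) = (-4 + 1)**2 = (-3)**2 = 9)
U(236)/A(-203) = 236**2/9 = 55696*(1/9) = 55696/9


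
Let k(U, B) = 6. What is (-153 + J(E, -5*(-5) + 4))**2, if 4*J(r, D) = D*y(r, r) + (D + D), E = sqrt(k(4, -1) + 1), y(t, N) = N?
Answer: 312803/16 - 8033*sqrt(7)/4 ≈ 14237.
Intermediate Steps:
E = sqrt(7) (E = sqrt(6 + 1) = sqrt(7) ≈ 2.6458)
J(r, D) = D/2 + D*r/4 (J(r, D) = (D*r + (D + D))/4 = (D*r + 2*D)/4 = (2*D + D*r)/4 = D/2 + D*r/4)
(-153 + J(E, -5*(-5) + 4))**2 = (-153 + (-5*(-5) + 4)*(2 + sqrt(7))/4)**2 = (-153 + (25 + 4)*(2 + sqrt(7))/4)**2 = (-153 + (1/4)*29*(2 + sqrt(7)))**2 = (-153 + (29/2 + 29*sqrt(7)/4))**2 = (-277/2 + 29*sqrt(7)/4)**2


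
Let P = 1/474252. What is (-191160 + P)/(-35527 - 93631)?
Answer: 90658012319/61253439816 ≈ 1.4800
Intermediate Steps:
P = 1/474252 ≈ 2.1086e-6
(-191160 + P)/(-35527 - 93631) = (-191160 + 1/474252)/(-35527 - 93631) = -90658012319/474252/(-129158) = -90658012319/474252*(-1/129158) = 90658012319/61253439816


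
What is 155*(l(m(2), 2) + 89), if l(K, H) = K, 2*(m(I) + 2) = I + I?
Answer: 13795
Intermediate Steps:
m(I) = -2 + I (m(I) = -2 + (I + I)/2 = -2 + (2*I)/2 = -2 + I)
155*(l(m(2), 2) + 89) = 155*((-2 + 2) + 89) = 155*(0 + 89) = 155*89 = 13795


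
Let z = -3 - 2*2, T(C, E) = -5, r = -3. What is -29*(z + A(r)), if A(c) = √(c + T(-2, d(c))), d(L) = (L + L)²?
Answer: 203 - 58*I*√2 ≈ 203.0 - 82.024*I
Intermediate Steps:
d(L) = 4*L² (d(L) = (2*L)² = 4*L²)
A(c) = √(-5 + c) (A(c) = √(c - 5) = √(-5 + c))
z = -7 (z = -3 - 4 = -7)
-29*(z + A(r)) = -29*(-7 + √(-5 - 3)) = -29*(-7 + √(-8)) = -29*(-7 + 2*I*√2) = 203 - 58*I*√2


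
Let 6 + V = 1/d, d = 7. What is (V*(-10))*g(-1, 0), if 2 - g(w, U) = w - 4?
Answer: 410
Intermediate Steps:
g(w, U) = 6 - w (g(w, U) = 2 - (w - 4) = 2 - (-4 + w) = 2 + (4 - w) = 6 - w)
V = -41/7 (V = -6 + 1/7 = -6 + ⅐ = -41/7 ≈ -5.8571)
(V*(-10))*g(-1, 0) = (-41/7*(-10))*(6 - 1*(-1)) = 410*(6 + 1)/7 = (410/7)*7 = 410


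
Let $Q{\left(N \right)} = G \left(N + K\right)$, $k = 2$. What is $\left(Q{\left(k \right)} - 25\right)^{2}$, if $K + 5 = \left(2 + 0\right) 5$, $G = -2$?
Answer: $1521$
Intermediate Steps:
$K = 5$ ($K = -5 + \left(2 + 0\right) 5 = -5 + 2 \cdot 5 = -5 + 10 = 5$)
$Q{\left(N \right)} = -10 - 2 N$ ($Q{\left(N \right)} = - 2 \left(N + 5\right) = - 2 \left(5 + N\right) = -10 - 2 N$)
$\left(Q{\left(k \right)} - 25\right)^{2} = \left(\left(-10 - 4\right) - 25\right)^{2} = \left(-14 - 25\right)^{2} = \left(-39\right)^{2} = 1521$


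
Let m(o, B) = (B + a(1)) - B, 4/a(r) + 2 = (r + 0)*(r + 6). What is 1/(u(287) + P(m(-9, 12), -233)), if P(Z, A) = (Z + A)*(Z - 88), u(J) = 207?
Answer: 25/511371 ≈ 4.8888e-5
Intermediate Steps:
a(r) = 4/(-2 + r*(6 + r)) (a(r) = 4/(-2 + (r + 0)*(r + 6)) = 4/(-2 + r*(6 + r)))
m(o, B) = ⅘ (m(o, B) = (B + 4/(-2 + 1² + 6*1)) - B = (B + 4/(-2 + 1 + 6)) - B = (B + 4/5) - B = (B + 4*(⅕)) - B = (B + ⅘) - B = (⅘ + B) - B = ⅘)
P(Z, A) = (-88 + Z)*(A + Z) (P(Z, A) = (A + Z)*(-88 + Z) = (-88 + Z)*(A + Z))
1/(u(287) + P(m(-9, 12), -233)) = 1/(207 + ((⅘)² - 88*(-233) - 88*⅘ - 233*⅘)) = 1/(207 + (16/25 + 20504 - 352/5 - 932/5)) = 1/(207 + 506196/25) = 1/(511371/25) = 25/511371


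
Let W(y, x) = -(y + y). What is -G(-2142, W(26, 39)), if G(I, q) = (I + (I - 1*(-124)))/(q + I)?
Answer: -2080/1097 ≈ -1.8961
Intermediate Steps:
W(y, x) = -2*y
G(I, q) = (124 + 2*I)/(I + q) (G(I, q) = (I + (I + 124))/(I + q) = (I + (124 + I))/(I + q) = (124 + 2*I)/(I + q))
-G(-2142, W(26, 39)) = -2*(62 - 2142)/(-2142 - 2*26) = -2*(-2080)/(-2142 - 52) = -2*(-2080)/(-2194) = -2*(-1)*(-2080)/2194 = -1*2080/1097 = -2080/1097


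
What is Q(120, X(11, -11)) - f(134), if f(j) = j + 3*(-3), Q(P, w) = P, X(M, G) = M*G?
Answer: -5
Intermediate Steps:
X(M, G) = G*M
f(j) = -9 + j (f(j) = j - 9 = -9 + j)
Q(120, X(11, -11)) - f(134) = 120 - (-9 + 134) = 120 - 1*125 = 120 - 125 = -5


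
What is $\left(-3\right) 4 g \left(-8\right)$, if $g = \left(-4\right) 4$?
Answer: $-1536$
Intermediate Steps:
$g = -16$
$\left(-3\right) 4 g \left(-8\right) = \left(-3\right) 4 \left(-16\right) \left(-8\right) = \left(-12\right) \left(-16\right) \left(-8\right) = 192 \left(-8\right) = -1536$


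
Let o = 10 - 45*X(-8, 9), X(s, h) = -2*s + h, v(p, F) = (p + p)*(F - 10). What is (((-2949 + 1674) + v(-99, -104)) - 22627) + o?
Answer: -2445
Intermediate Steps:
v(p, F) = 2*p*(-10 + F) (v(p, F) = (2*p)*(-10 + F) = 2*p*(-10 + F))
X(s, h) = h - 2*s
o = -1115 (o = 10 - 45*(9 - 2*(-8)) = 10 - 45*(9 + 16) = 10 - 45*25 = 10 - 1125 = -1115)
(((-2949 + 1674) + v(-99, -104)) - 22627) + o = (((-2949 + 1674) + 2*(-99)*(-10 - 104)) - 22627) - 1115 = ((-1275 + 2*(-99)*(-114)) - 22627) - 1115 = ((-1275 + 22572) - 22627) - 1115 = (21297 - 22627) - 1115 = -1330 - 1115 = -2445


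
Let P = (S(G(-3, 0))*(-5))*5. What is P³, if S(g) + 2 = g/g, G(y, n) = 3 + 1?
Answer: 15625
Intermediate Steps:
G(y, n) = 4
S(g) = -1 (S(g) = -2 + g/g = -2 + 1 = -1)
P = 25 (P = -1*(-5)*5 = 5*5 = 25)
P³ = 25³ = 15625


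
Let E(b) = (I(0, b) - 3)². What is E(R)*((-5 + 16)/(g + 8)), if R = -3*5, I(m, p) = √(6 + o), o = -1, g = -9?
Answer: -154 + 66*√5 ≈ -6.4195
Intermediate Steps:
I(m, p) = √5 (I(m, p) = √(6 - 1) = √5)
R = -15
E(b) = (-3 + √5)² (E(b) = (√5 - 3)² = (-3 + √5)²)
E(R)*((-5 + 16)/(g + 8)) = (3 - √5)²*((-5 + 16)/(-9 + 8)) = (3 - √5)²*(11/(-1)) = (3 - √5)²*(11*(-1)) = (3 - √5)²*(-11) = -11*(3 - √5)²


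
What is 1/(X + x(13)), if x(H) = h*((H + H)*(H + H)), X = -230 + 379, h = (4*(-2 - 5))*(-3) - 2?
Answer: 1/55581 ≈ 1.7992e-5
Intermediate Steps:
h = 82 (h = (4*(-7))*(-3) - 2 = -28*(-3) - 2 = 84 - 2 = 82)
X = 149
x(H) = 328*H² (x(H) = 82*((H + H)*(H + H)) = 82*((2*H)*(2*H)) = 82*(4*H²) = 328*H²)
1/(X + x(13)) = 1/(149 + 328*13²) = 1/(149 + 328*169) = 1/(149 + 55432) = 1/55581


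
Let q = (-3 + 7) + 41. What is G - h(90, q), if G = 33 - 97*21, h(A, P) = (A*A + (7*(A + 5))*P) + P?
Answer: -40074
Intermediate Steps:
q = 45 (q = 4 + 41 = 45)
h(A, P) = P + A² + P*(35 + 7*A) (h(A, P) = (A² + (7*(5 + A))*P) + P = (A² + (35 + 7*A)*P) + P = (A² + P*(35 + 7*A)) + P = P + A² + P*(35 + 7*A))
G = -2004 (G = 33 - 2037 = -2004)
G - h(90, q) = -2004 - (90² + 36*45 + 7*90*45) = -2004 - (8100 + 1620 + 28350) = -2004 - 1*38070 = -2004 - 38070 = -40074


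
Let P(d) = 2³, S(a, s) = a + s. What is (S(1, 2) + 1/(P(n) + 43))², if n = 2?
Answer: 23716/2601 ≈ 9.1180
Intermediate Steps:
P(d) = 8
(S(1, 2) + 1/(P(n) + 43))² = ((1 + 2) + 1/(8 + 43))² = (3 + 1/51)² = (154/51)² = 23716/2601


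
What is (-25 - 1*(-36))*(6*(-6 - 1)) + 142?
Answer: -320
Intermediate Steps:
(-25 - 1*(-36))*(6*(-6 - 1)) + 142 = (-25 + 36)*(6*(-7)) + 142 = 11*(-42) + 142 = -462 + 142 = -320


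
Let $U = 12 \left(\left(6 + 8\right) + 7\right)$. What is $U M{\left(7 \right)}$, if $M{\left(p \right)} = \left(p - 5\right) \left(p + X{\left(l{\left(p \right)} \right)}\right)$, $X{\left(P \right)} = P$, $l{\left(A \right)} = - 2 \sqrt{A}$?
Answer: $3528 - 1008 \sqrt{7} \approx 861.08$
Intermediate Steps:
$U = 252$ ($U = 12 \left(14 + 7\right) = 12 \cdot 21 = 252$)
$M{\left(p \right)} = \left(-5 + p\right) \left(p - 2 \sqrt{p}\right)$ ($M{\left(p \right)} = \left(p - 5\right) \left(p - 2 \sqrt{p}\right) = \left(-5 + p\right) \left(p - 2 \sqrt{p}\right)$)
$U M{\left(7 \right)} = 252 \left(7^{2} - 35 - 2 \cdot 7^{\frac{3}{2}} + 10 \sqrt{7}\right) = 252 \left(49 - 35 - 2 \cdot 7 \sqrt{7} + 10 \sqrt{7}\right) = 252 \left(49 - 35 - 14 \sqrt{7} + 10 \sqrt{7}\right) = 252 \left(14 - 4 \sqrt{7}\right) = 3528 - 1008 \sqrt{7}$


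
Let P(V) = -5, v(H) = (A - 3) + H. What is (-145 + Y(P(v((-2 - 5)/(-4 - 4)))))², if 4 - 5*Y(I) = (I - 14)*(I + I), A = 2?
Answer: 829921/25 ≈ 33197.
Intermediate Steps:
v(H) = -1 + H (v(H) = (2 - 3) + H = -1 + H)
Y(I) = ⅘ - 2*I*(-14 + I)/5 (Y(I) = ⅘ - (I - 14)*(I + I)/5 = ⅘ - (-14 + I)*2*I/5 = ⅘ - 2*I*(-14 + I)/5)
(-145 + Y(P(v((-2 - 5)/(-4 - 4)))))² = (-145 + (⅘ - ⅖*(-5)² + (28/5)*(-5)))² = (-145 + (⅘ - ⅖*25 - 28))² = (-145 + (⅘ - 10 - 28))² = (-145 - 186/5)² = (-911/5)² = 829921/25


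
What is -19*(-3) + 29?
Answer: 86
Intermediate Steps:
-19*(-3) + 29 = 57 + 29 = 86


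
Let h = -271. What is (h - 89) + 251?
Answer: -109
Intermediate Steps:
(h - 89) + 251 = (-271 - 89) + 251 = -360 + 251 = -109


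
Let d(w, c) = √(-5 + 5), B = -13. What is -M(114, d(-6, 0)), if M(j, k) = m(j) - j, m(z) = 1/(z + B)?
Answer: 11513/101 ≈ 113.99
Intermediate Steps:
m(z) = 1/(-13 + z) (m(z) = 1/(z - 13) = 1/(-13 + z))
d(w, c) = 0 (d(w, c) = √0 = 0)
M(j, k) = 1/(-13 + j) - j
-M(114, d(-6, 0)) = -(1 - 1*114*(-13 + 114))/(-13 + 114) = -(1 - 1*114*101)/101 = -(1 - 11514)/101 = -(-11513)/101 = -1*(-11513/101) = 11513/101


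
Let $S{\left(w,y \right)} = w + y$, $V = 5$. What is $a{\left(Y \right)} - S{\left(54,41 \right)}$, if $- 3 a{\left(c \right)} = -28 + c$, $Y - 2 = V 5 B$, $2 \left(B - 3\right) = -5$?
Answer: $- \frac{181}{2} \approx -90.5$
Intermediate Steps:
$B = \frac{1}{2}$ ($B = 3 + \frac{1}{2} \left(-5\right) = 3 - \frac{5}{2} = \frac{1}{2} \approx 0.5$)
$Y = \frac{29}{2}$ ($Y = 2 + 5 \cdot 5 \cdot \frac{1}{2} = 2 + 25 \cdot \frac{1}{2} = 2 + \frac{25}{2} = \frac{29}{2} \approx 14.5$)
$a{\left(c \right)} = \frac{28}{3} - \frac{c}{3}$ ($a{\left(c \right)} = - \frac{-28 + c}{3} = \frac{28}{3} - \frac{c}{3}$)
$a{\left(Y \right)} - S{\left(54,41 \right)} = \left(\frac{28}{3} - \frac{29}{6}\right) - \left(54 + 41\right) = \left(\frac{28}{3} - \frac{29}{6}\right) - 95 = \frac{9}{2} - 95 = - \frac{181}{2}$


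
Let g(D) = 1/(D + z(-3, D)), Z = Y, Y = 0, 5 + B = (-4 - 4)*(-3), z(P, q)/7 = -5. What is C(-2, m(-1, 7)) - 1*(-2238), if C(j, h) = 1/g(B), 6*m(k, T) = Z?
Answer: 2222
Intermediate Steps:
z(P, q) = -35 (z(P, q) = 7*(-5) = -35)
B = 19 (B = -5 + (-4 - 4)*(-3) = -5 - 8*(-3) = -5 + 24 = 19)
Z = 0
m(k, T) = 0 (m(k, T) = (⅙)*0 = 0)
g(D) = 1/(-35 + D) (g(D) = 1/(D - 35) = 1/(-35 + D))
C(j, h) = -16 (C(j, h) = 1/(1/(-35 + 19)) = 1/(1/(-16)) = 1/(-1/16) = -16)
C(-2, m(-1, 7)) - 1*(-2238) = -16 - 1*(-2238) = -16 + 2238 = 2222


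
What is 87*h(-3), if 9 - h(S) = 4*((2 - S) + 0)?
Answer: -957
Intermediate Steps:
h(S) = 1 + 4*S (h(S) = 9 - 4*((2 - S) + 0) = 9 - 4*(2 - S) = 9 - (8 - 4*S) = 9 + (-8 + 4*S) = 1 + 4*S)
87*h(-3) = 87*(1 + 4*(-3)) = 87*(1 - 12) = 87*(-11) = -957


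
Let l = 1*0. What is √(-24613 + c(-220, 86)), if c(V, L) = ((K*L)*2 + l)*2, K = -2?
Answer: I*√25301 ≈ 159.06*I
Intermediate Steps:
l = 0
c(V, L) = -8*L (c(V, L) = (-2*L*2 + 0)*2 = (-4*L + 0)*2 = -4*L*2 = -8*L)
√(-24613 + c(-220, 86)) = √(-24613 - 8*86) = √(-24613 - 688) = √(-25301) = I*√25301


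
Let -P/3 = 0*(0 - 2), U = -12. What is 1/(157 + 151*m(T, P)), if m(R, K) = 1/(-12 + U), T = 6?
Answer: 24/3617 ≈ 0.0066353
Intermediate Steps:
P = 0 (P = -0*(0 - 2) = -0*(-2) = -3*0 = 0)
m(R, K) = -1/24 (m(R, K) = 1/(-12 - 12) = 1/(-24) = -1/24)
1/(157 + 151*m(T, P)) = 1/(157 + 151*(-1/24)) = 1/(157 - 151/24) = 1/(3617/24) = 24/3617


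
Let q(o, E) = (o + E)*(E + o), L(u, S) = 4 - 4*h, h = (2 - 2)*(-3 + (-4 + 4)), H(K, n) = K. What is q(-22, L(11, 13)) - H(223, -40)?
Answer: 101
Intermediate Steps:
h = 0 (h = 0*(-3 + 0) = 0*(-3) = 0)
L(u, S) = 4 (L(u, S) = 4 - 4*0 = 4 + 0 = 4)
q(o, E) = (E + o)**2 (q(o, E) = (E + o)*(E + o) = (E + o)**2)
q(-22, L(11, 13)) - H(223, -40) = (4 - 22)**2 - 1*223 = (-18)**2 - 223 = 324 - 223 = 101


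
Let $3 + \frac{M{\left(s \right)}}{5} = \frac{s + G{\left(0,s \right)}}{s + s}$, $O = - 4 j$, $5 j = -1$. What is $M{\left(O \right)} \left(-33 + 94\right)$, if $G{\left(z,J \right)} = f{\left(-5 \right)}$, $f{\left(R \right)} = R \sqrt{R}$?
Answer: $- \frac{1525}{2} - \frac{7625 i \sqrt{5}}{8} \approx -762.5 - 2131.3 i$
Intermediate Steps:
$j = - \frac{1}{5}$ ($j = \frac{1}{5} \left(-1\right) = - \frac{1}{5} \approx -0.2$)
$O = \frac{4}{5}$ ($O = \left(-4\right) \left(- \frac{1}{5}\right) = \frac{4}{5} \approx 0.8$)
$f{\left(R \right)} = R^{\frac{3}{2}}$
$G{\left(z,J \right)} = - 5 i \sqrt{5}$ ($G{\left(z,J \right)} = \left(-5\right)^{\frac{3}{2}} = - 5 i \sqrt{5}$)
$M{\left(s \right)} = -15 + \frac{5 \left(s - 5 i \sqrt{5}\right)}{2 s}$ ($M{\left(s \right)} = -15 + 5 \frac{s - 5 i \sqrt{5}}{s + s} = -15 + 5 \frac{s - 5 i \sqrt{5}}{2 s} = -15 + \frac{5 \left(s - 5 i \sqrt{5}\right)}{2 s}$)
$M{\left(O \right)} \left(-33 + 94\right) = \frac{25 \left(\left(-1\right) \frac{4}{5} - i \sqrt{5}\right)}{2 \cdot \frac{4}{5}} \left(-33 + 94\right) = \frac{25}{2} \cdot \frac{5}{4} \left(- \frac{4}{5} - i \sqrt{5}\right) 61 = \left(- \frac{25}{2} - \frac{125 i \sqrt{5}}{8}\right) 61 = - \frac{1525}{2} - \frac{7625 i \sqrt{5}}{8}$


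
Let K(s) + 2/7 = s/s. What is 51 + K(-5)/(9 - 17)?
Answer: 2851/56 ≈ 50.911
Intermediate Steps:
K(s) = 5/7 (K(s) = -2/7 + s/s = -2/7 + 1 = 5/7)
51 + K(-5)/(9 - 17) = 51 + (5/7)/(9 - 17) = 51 + (5/7)/(-8) = 51 - 1/8*5/7 = 51 - 5/56 = 2851/56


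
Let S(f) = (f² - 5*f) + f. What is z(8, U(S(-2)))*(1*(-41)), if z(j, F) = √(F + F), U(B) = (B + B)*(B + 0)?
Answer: -984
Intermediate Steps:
S(f) = f² - 4*f
U(B) = 2*B² (U(B) = (2*B)*B = 2*B²)
z(j, F) = √2*√F (z(j, F) = √(2*F) = √2*√F)
z(8, U(S(-2)))*(1*(-41)) = (√2*√(2*(-2*(-4 - 2))²))*(1*(-41)) = (√2*√(2*(-2*(-6))²))*(-41) = (√2*√(2*12²))*(-41) = (√2*√(2*144))*(-41) = (√2*√288)*(-41) = (√2*(12*√2))*(-41) = 24*(-41) = -984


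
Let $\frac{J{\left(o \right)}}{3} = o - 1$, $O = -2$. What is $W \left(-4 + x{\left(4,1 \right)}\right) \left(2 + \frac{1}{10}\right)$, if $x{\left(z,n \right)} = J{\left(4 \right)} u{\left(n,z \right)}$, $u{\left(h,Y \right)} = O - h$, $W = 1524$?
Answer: $- \frac{496062}{5} \approx -99212.0$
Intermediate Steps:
$u{\left(h,Y \right)} = -2 - h$
$J{\left(o \right)} = -3 + 3 o$ ($J{\left(o \right)} = 3 \left(o - 1\right) = 3 \left(-1 + o\right) = -3 + 3 o$)
$x{\left(z,n \right)} = -18 - 9 n$ ($x{\left(z,n \right)} = \left(-3 + 3 \cdot 4\right) \left(-2 - n\right) = \left(-3 + 12\right) \left(-2 - n\right) = 9 \left(-2 - n\right) = -18 - 9 n$)
$W \left(-4 + x{\left(4,1 \right)}\right) \left(2 + \frac{1}{10}\right) = 1524 \left(-4 - 27\right) \left(2 + \frac{1}{10}\right) = 1524 \left(-4 - 27\right) \frac{21}{10} = 1524 \left(\left(-31\right) \frac{21}{10}\right) = 1524 \left(- \frac{651}{10}\right) = - \frac{496062}{5}$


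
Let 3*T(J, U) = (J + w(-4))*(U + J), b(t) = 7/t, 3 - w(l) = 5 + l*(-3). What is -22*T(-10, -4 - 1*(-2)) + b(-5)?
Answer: -10567/5 ≈ -2113.4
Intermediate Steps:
w(l) = -2 + 3*l (w(l) = 3 - (5 + l*(-3)) = 3 - (5 - 3*l) = 3 + (-5 + 3*l) = -2 + 3*l)
T(J, U) = (-14 + J)*(J + U)/3 (T(J, U) = ((J + (-2 + 3*(-4)))*(U + J))/3 = ((J + (-2 - 12))*(J + U))/3 = ((J - 14)*(J + U))/3 = ((-14 + J)*(J + U))/3 = (-14 + J)*(J + U)/3)
-22*T(-10, -4 - 1*(-2)) + b(-5) = -22*(-14/3*(-10) - 14*(-4 - 1*(-2))/3 + (1/3)*(-10)**2 + (1/3)*(-10)*(-4 - 1*(-2))) + 7/(-5) = -22*(140/3 - 14*(-4 + 2)/3 + (1/3)*100 + (1/3)*(-10)*(-4 + 2)) + 7*(-1/5) = -22*(140/3 - 14/3*(-2) + 100/3 + (1/3)*(-10)*(-2)) - 7/5 = -22*(140/3 + 28/3 + 100/3 + 20/3) - 7/5 = -22*96 - 7/5 = -2112 - 7/5 = -10567/5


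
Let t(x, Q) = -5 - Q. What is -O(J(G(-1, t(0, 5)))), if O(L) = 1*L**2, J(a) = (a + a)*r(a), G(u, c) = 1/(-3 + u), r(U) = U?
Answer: -1/64 ≈ -0.015625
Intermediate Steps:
J(a) = 2*a**2 (J(a) = (a + a)*a = (2*a)*a = 2*a**2)
O(L) = L**2
-O(J(G(-1, t(0, 5)))) = -(2*(1/(-3 - 1))**2)**2 = -(2*(1/(-4))**2)**2 = -(2*(-1/4)**2)**2 = -(2*(1/16))**2 = -(1/8)**2 = -1*1/64 = -1/64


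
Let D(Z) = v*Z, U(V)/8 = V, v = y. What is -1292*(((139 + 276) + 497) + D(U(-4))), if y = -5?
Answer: -1385024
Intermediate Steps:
v = -5
U(V) = 8*V
D(Z) = -5*Z
-1292*(((139 + 276) + 497) + D(U(-4))) = -1292*(((139 + 276) + 497) - 40*(-4)) = -1292*((415 + 497) - 5*(-32)) = -1292*(912 + 160) = -1292*1072 = -1385024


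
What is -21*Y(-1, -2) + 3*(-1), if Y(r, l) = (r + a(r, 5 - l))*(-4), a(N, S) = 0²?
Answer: -87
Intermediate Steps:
a(N, S) = 0
Y(r, l) = -4*r (Y(r, l) = (r + 0)*(-4) = r*(-4) = -4*r)
-21*Y(-1, -2) + 3*(-1) = -(-84)*(-1) + 3*(-1) = -21*4 - 3 = -84 - 3 = -87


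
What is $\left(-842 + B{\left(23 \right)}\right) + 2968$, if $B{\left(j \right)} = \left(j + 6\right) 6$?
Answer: $2300$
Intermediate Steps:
$B{\left(j \right)} = 36 + 6 j$ ($B{\left(j \right)} = \left(6 + j\right) 6 = 36 + 6 j$)
$\left(-842 + B{\left(23 \right)}\right) + 2968 = \left(-842 + \left(36 + 6 \cdot 23\right)\right) + 2968 = \left(-842 + \left(36 + 138\right)\right) + 2968 = \left(-842 + 174\right) + 2968 = -668 + 2968 = 2300$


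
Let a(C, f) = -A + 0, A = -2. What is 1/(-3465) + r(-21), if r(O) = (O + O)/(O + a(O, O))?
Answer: 145511/65835 ≈ 2.2102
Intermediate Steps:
a(C, f) = 2 (a(C, f) = -1*(-2) + 0 = 2 + 0 = 2)
r(O) = 2*O/(2 + O) (r(O) = (O + O)/(O + 2) = (2*O)/(2 + O) = 2*O/(2 + O))
1/(-3465) + r(-21) = 1/(-3465) + 2*(-21)/(2 - 21) = -1/3465 + 2*(-21)/(-19) = -1/3465 + 2*(-21)*(-1/19) = -1/3465 + 42/19 = 145511/65835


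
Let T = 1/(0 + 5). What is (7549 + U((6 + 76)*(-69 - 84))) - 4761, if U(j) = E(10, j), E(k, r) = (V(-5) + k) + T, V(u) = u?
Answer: 13966/5 ≈ 2793.2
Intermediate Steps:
T = ⅕ (T = 1/5 = ⅕ ≈ 0.20000)
E(k, r) = -24/5 + k (E(k, r) = (-5 + k) + ⅕ = -24/5 + k)
U(j) = 26/5 (U(j) = -24/5 + 10 = 26/5)
(7549 + U((6 + 76)*(-69 - 84))) - 4761 = (7549 + 26/5) - 4761 = 37771/5 - 4761 = 13966/5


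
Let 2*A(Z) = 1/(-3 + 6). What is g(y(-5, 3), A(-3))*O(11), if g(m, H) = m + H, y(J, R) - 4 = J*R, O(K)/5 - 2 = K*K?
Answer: -13325/2 ≈ -6662.5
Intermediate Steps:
O(K) = 10 + 5*K**2 (O(K) = 10 + 5*(K*K) = 10 + 5*K**2)
A(Z) = 1/6 (A(Z) = 1/(2*(-3 + 6)) = (1/2)/3 = (1/2)*(1/3) = 1/6)
y(J, R) = 4 + J*R
g(m, H) = H + m
g(y(-5, 3), A(-3))*O(11) = (1/6 + (4 - 5*3))*(10 + 5*11**2) = (1/6 + (4 - 15))*(10 + 5*121) = (1/6 - 11)*(10 + 605) = -65/6*615 = -13325/2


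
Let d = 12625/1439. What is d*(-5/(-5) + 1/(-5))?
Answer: 10100/1439 ≈ 7.0188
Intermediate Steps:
d = 12625/1439 (d = 12625*(1/1439) = 12625/1439 ≈ 8.7735)
d*(-5/(-5) + 1/(-5)) = 12625*(-5/(-5) + 1/(-5))/1439 = 12625*(-5*(-⅕) + 1*(-⅕))/1439 = 12625*(1 - ⅕)/1439 = (12625/1439)*(⅘) = 10100/1439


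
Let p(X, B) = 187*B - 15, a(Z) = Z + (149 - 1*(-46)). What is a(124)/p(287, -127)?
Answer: -319/23764 ≈ -0.013424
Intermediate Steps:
a(Z) = 195 + Z (a(Z) = Z + (149 + 46) = Z + 195 = 195 + Z)
p(X, B) = -15 + 187*B
a(124)/p(287, -127) = (195 + 124)/(-15 + 187*(-127)) = 319/(-15 - 23749) = 319/(-23764) = 319*(-1/23764) = -319/23764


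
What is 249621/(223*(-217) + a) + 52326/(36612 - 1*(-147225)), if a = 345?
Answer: -14458506927/2944210834 ≈ -4.9108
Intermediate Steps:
249621/(223*(-217) + a) + 52326/(36612 - 1*(-147225)) = 249621/(223*(-217) + 345) + 52326/(36612 - 1*(-147225)) = 249621/(-48391 + 345) + 52326/(36612 + 147225) = 249621/(-48046) + 52326/183837 = 249621*(-1/48046) + 52326*(1/183837) = -249621/48046 + 17442/61279 = -14458506927/2944210834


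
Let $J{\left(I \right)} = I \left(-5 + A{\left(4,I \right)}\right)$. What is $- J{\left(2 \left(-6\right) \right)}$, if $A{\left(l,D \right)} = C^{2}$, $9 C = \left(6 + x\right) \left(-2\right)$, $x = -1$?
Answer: $- \frac{1220}{27} \approx -45.185$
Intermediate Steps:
$C = - \frac{10}{9}$ ($C = \frac{\left(6 - 1\right) \left(-2\right)}{9} = \frac{5 \left(-2\right)}{9} = \frac{1}{9} \left(-10\right) = - \frac{10}{9} \approx -1.1111$)
$A{\left(l,D \right)} = \frac{100}{81}$ ($A{\left(l,D \right)} = \left(- \frac{10}{9}\right)^{2} = \frac{100}{81}$)
$J{\left(I \right)} = - \frac{305 I}{81}$ ($J{\left(I \right)} = I \left(-5 + \frac{100}{81}\right) = I \left(- \frac{305}{81}\right) = - \frac{305 I}{81}$)
$- J{\left(2 \left(-6\right) \right)} = - \frac{\left(-305\right) 2 \left(-6\right)}{81} = - \frac{\left(-305\right) \left(-12\right)}{81} = \left(-1\right) \frac{1220}{27} = - \frac{1220}{27}$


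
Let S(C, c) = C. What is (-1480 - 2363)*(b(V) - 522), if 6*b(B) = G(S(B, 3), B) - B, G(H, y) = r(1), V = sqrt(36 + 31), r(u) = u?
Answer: 4010811/2 + 1281*sqrt(67)/2 ≈ 2.0106e+6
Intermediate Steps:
V = sqrt(67) ≈ 8.1853
G(H, y) = 1
b(B) = 1/6 - B/6 (b(B) = (1 - B)/6 = 1/6 - B/6)
(-1480 - 2363)*(b(V) - 522) = (-1480 - 2363)*((1/6 - sqrt(67)/6) - 522) = -3843*(-3131/6 - sqrt(67)/6) = 4010811/2 + 1281*sqrt(67)/2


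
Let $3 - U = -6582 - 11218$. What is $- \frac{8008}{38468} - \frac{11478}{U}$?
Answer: $- \frac{146025532}{171211451} \approx -0.8529$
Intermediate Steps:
$U = 17803$ ($U = 3 - \left(-6582 - 11218\right) = 3 - -17800 = 3 + 17800 = 17803$)
$- \frac{8008}{38468} - \frac{11478}{U} = - \frac{8008}{38468} - \frac{11478}{17803} = \left(-8008\right) \frac{1}{38468} - \frac{11478}{17803} = - \frac{2002}{9617} - \frac{11478}{17803} = - \frac{146025532}{171211451}$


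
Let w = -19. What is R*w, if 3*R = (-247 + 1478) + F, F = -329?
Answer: -17138/3 ≈ -5712.7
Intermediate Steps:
R = 902/3 (R = ((-247 + 1478) - 329)/3 = (1231 - 329)/3 = (1/3)*902 = 902/3 ≈ 300.67)
R*w = (902/3)*(-19) = -17138/3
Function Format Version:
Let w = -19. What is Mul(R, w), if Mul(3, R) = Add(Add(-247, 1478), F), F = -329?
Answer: Rational(-17138, 3) ≈ -5712.7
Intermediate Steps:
R = Rational(902, 3) (R = Mul(Rational(1, 3), Add(Add(-247, 1478), -329)) = Mul(Rational(1, 3), Add(1231, -329)) = Mul(Rational(1, 3), 902) = Rational(902, 3) ≈ 300.67)
Mul(R, w) = Mul(Rational(902, 3), -19) = Rational(-17138, 3)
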